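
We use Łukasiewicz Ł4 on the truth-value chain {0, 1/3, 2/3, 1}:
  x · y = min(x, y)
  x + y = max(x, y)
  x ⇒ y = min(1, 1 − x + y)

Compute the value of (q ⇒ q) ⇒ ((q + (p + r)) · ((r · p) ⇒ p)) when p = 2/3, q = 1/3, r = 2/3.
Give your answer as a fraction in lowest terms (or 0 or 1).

2/3

q ⇒ q = 1/3 ⇒ 1/3 = 1
p + r = 2/3 + 2/3 = 2/3
q + (p + r) = 1/3 + 2/3 = 2/3
r · p = 2/3 · 2/3 = 2/3
(r · p) ⇒ p = 2/3 ⇒ 2/3 = 1
(q + (p + r)) · ((r · p) ⇒ p) = 2/3 · 1 = 2/3
(q ⇒ q) ⇒ ((q + (p + r)) · ((r · p) ⇒ p)) = 1 ⇒ 2/3 = 2/3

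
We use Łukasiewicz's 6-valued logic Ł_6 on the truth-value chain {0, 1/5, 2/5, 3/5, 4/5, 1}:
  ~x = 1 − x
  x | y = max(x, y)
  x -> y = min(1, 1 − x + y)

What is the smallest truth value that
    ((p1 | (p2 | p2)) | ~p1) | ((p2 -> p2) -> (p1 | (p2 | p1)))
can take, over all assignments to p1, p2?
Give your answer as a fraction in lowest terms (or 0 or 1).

Take p1 = 2/5, p2 = 0:
p2 | p2 = 0 | 0 = 0
p1 | (p2 | p2) = 2/5 | 0 = 2/5
~p1 = ~2/5 = 3/5
(p1 | (p2 | p2)) | ~p1 = 2/5 | 3/5 = 3/5
p2 -> p2 = 0 -> 0 = 1
p2 | p1 = 0 | 2/5 = 2/5
p1 | (p2 | p1) = 2/5 | 2/5 = 2/5
(p2 -> p2) -> (p1 | (p2 | p1)) = 1 -> 2/5 = 2/5
((p1 | (p2 | p2)) | ~p1) | ((p2 -> p2) -> (p1 | (p2 | p1))) = 3/5 | 2/5 = 3/5
No assignment yields a value below 3/5, so this is the minimum.

3/5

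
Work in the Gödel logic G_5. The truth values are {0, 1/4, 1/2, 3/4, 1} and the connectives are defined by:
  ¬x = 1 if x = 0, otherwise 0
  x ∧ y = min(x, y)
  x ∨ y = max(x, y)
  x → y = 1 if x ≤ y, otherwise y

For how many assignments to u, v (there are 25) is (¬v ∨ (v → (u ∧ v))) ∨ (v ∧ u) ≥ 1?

value 1: 15 assignments (counts)
value 3/4: 1 assignment
value 1/2: 2 assignments
value 1/4: 3 assignments
value 0: 4 assignments
So 15 of the 25 assignments meet the threshold.

15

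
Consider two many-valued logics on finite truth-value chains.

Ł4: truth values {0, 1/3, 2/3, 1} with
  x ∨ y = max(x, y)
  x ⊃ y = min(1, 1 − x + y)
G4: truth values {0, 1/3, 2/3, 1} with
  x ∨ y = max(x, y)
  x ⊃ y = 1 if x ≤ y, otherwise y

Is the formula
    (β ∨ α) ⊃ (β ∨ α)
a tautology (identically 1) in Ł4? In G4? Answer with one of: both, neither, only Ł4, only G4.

both

In Ł4: every assignment gives 1 — tautology.
In G4: every assignment gives 1 — tautology.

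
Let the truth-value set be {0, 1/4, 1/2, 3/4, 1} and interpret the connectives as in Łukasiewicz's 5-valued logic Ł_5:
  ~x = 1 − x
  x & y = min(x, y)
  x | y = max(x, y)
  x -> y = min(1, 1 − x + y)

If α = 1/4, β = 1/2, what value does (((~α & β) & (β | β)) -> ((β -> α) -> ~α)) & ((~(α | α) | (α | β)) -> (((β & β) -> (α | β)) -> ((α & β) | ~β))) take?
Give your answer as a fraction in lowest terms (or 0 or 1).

3/4

~α = ~1/4 = 3/4
~α & β = 3/4 & 1/2 = 1/2
β | β = 1/2 | 1/2 = 1/2
(~α & β) & (β | β) = 1/2 & 1/2 = 1/2
β -> α = 1/2 -> 1/4 = 3/4
~α = ~1/4 = 3/4
(β -> α) -> ~α = 3/4 -> 3/4 = 1
((~α & β) & (β | β)) -> ((β -> α) -> ~α) = 1/2 -> 1 = 1
α | α = 1/4 | 1/4 = 1/4
~(α | α) = ~1/4 = 3/4
α | β = 1/4 | 1/2 = 1/2
~(α | α) | (α | β) = 3/4 | 1/2 = 3/4
β & β = 1/2 & 1/2 = 1/2
α | β = 1/4 | 1/2 = 1/2
(β & β) -> (α | β) = 1/2 -> 1/2 = 1
α & β = 1/4 & 1/2 = 1/4
~β = ~1/2 = 1/2
(α & β) | ~β = 1/4 | 1/2 = 1/2
((β & β) -> (α | β)) -> ((α & β) | ~β) = 1 -> 1/2 = 1/2
(~(α | α) | (α | β)) -> (((β & β) -> (α | β)) -> ((α & β) | ~β)) = 3/4 -> 1/2 = 3/4
(((~α & β) & (β | β)) -> ((β -> α) -> ~α)) & ((~(α | α) | (α | β)) -> (((β & β) -> (α | β)) -> ((α & β) | ~β))) = 1 & 3/4 = 3/4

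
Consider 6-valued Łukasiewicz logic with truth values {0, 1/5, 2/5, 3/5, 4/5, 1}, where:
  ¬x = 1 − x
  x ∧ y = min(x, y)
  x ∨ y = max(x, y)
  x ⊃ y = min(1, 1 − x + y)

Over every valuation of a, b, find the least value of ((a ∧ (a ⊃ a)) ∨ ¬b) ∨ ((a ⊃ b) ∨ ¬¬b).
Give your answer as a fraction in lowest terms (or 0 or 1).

Take a = 2/5, b = 1/5:
a ⊃ a = 2/5 ⊃ 2/5 = 1
a ∧ (a ⊃ a) = 2/5 ∧ 1 = 2/5
¬b = ¬1/5 = 4/5
(a ∧ (a ⊃ a)) ∨ ¬b = 2/5 ∨ 4/5 = 4/5
a ⊃ b = 2/5 ⊃ 1/5 = 4/5
¬b = ¬1/5 = 4/5
¬¬b = ¬4/5 = 1/5
(a ⊃ b) ∨ ¬¬b = 4/5 ∨ 1/5 = 4/5
((a ∧ (a ⊃ a)) ∨ ¬b) ∨ ((a ⊃ b) ∨ ¬¬b) = 4/5 ∨ 4/5 = 4/5
No assignment yields a value below 4/5, so this is the minimum.

4/5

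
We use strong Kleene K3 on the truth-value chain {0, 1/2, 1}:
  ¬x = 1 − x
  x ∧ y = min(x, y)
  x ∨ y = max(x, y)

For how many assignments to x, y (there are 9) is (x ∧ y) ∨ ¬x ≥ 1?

x = 0, y = 0 ↦ 1  ≥
x = 0, y = 1/2 ↦ 1  ≥
x = 0, y = 1 ↦ 1  ≥
x = 1/2, y = 0 ↦ 1/2  <
x = 1/2, y = 1/2 ↦ 1/2  <
x = 1/2, y = 1 ↦ 1/2  <
x = 1, y = 0 ↦ 0  <
x = 1, y = 1/2 ↦ 1/2  <
x = 1, y = 1 ↦ 1  ≥
So 4 of the 9 assignments meet the threshold.

4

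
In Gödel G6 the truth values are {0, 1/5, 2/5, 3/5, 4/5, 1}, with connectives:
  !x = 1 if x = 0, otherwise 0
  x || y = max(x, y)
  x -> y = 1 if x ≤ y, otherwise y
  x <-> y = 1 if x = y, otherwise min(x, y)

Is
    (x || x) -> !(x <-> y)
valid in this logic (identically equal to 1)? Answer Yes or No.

Counterexample: take x = 1/5, y = 1/5.
x || x = 1/5 || 1/5 = 1/5
x <-> y = 1/5 <-> 1/5 = 1
!(x <-> y) = !1 = 0
(x || x) -> !(x <-> y) = 1/5 -> 0 = 0
This gives 0 ≠ 1.

No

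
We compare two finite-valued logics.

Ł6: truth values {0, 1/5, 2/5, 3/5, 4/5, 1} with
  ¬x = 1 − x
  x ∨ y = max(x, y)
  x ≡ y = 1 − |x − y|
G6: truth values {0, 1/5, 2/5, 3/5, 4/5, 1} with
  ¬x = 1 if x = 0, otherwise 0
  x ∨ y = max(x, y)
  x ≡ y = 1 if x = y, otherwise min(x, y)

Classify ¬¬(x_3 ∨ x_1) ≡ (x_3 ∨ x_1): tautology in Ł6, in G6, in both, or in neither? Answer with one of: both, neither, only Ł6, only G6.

In Ł6: every assignment gives 1 — tautology.
In G6: at x_1 = 0, x_3 = 1/5 the value is 1/5 — not a tautology.

only Ł6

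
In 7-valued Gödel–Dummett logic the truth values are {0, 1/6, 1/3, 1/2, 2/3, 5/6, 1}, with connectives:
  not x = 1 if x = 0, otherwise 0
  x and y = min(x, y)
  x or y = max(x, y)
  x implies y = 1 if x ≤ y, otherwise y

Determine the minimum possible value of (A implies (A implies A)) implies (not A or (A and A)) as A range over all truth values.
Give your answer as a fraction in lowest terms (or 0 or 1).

1/6

Take A = 1/6:
A implies A = 1/6 implies 1/6 = 1
A implies (A implies A) = 1/6 implies 1 = 1
not A = not 1/6 = 0
A and A = 1/6 and 1/6 = 1/6
not A or (A and A) = 0 or 1/6 = 1/6
(A implies (A implies A)) implies (not A or (A and A)) = 1 implies 1/6 = 1/6
No assignment yields a value below 1/6, so this is the minimum.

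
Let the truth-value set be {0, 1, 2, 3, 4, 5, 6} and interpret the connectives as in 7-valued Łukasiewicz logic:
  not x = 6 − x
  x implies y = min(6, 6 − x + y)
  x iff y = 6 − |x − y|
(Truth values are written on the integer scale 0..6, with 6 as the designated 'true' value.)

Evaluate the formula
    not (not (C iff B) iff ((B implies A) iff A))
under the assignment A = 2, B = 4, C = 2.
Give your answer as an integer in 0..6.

C iff B = 2 iff 4 = 4
not (C iff B) = not 4 = 2
B implies A = 4 implies 2 = 4
(B implies A) iff A = 4 iff 2 = 4
not (C iff B) iff ((B implies A) iff A) = 2 iff 4 = 4
not (not (C iff B) iff ((B implies A) iff A)) = not 4 = 2

2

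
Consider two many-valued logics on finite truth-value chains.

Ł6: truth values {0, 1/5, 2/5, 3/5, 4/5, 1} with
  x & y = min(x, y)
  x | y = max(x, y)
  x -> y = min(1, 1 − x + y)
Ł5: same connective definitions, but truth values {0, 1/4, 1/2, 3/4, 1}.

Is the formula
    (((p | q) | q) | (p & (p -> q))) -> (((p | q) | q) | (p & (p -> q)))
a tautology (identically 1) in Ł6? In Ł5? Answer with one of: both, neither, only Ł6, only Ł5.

In Ł6: every assignment gives 1 — tautology.
In Ł5: every assignment gives 1 — tautology.

both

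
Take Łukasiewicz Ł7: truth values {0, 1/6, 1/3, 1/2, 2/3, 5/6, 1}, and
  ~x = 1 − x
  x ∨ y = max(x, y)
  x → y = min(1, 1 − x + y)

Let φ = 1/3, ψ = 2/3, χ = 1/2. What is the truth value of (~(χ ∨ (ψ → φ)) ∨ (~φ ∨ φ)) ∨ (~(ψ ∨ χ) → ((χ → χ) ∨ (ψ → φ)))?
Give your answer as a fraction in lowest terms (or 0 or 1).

1

ψ → φ = 2/3 → 1/3 = 2/3
χ ∨ (ψ → φ) = 1/2 ∨ 2/3 = 2/3
~(χ ∨ (ψ → φ)) = ~2/3 = 1/3
~φ = ~1/3 = 2/3
~φ ∨ φ = 2/3 ∨ 1/3 = 2/3
~(χ ∨ (ψ → φ)) ∨ (~φ ∨ φ) = 1/3 ∨ 2/3 = 2/3
ψ ∨ χ = 2/3 ∨ 1/2 = 2/3
~(ψ ∨ χ) = ~2/3 = 1/3
χ → χ = 1/2 → 1/2 = 1
ψ → φ = 2/3 → 1/3 = 2/3
(χ → χ) ∨ (ψ → φ) = 1 ∨ 2/3 = 1
~(ψ ∨ χ) → ((χ → χ) ∨ (ψ → φ)) = 1/3 → 1 = 1
(~(χ ∨ (ψ → φ)) ∨ (~φ ∨ φ)) ∨ (~(ψ ∨ χ) → ((χ → χ) ∨ (ψ → φ))) = 2/3 ∨ 1 = 1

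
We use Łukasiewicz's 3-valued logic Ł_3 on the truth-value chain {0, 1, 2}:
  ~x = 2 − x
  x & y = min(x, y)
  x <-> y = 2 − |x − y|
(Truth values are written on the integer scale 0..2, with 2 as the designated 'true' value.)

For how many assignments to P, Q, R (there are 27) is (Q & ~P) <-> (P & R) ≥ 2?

11

value 2: 11 assignments (counts)
value 1: 10 assignments
value 0: 6 assignments
So 11 of the 27 assignments meet the threshold.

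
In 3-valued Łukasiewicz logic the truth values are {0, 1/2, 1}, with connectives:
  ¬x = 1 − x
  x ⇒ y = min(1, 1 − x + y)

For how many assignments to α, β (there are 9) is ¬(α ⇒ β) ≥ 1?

1

α = 0, β = 0 ↦ 0  <
α = 0, β = 1/2 ↦ 0  <
α = 0, β = 1 ↦ 0  <
α = 1/2, β = 0 ↦ 1/2  <
α = 1/2, β = 1/2 ↦ 0  <
α = 1/2, β = 1 ↦ 0  <
α = 1, β = 0 ↦ 1  ≥
α = 1, β = 1/2 ↦ 1/2  <
α = 1, β = 1 ↦ 0  <
So 1 of the 9 assignments meets the threshold.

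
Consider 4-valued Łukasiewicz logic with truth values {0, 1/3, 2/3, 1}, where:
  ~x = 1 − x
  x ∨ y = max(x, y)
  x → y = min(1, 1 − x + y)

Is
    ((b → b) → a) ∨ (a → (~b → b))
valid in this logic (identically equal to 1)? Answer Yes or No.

No

Counterexample: take a = 1/3, b = 0.
b → b = 0 → 0 = 1
(b → b) → a = 1 → 1/3 = 1/3
~b = ~0 = 1
~b → b = 1 → 0 = 0
a → (~b → b) = 1/3 → 0 = 2/3
((b → b) → a) ∨ (a → (~b → b)) = 1/3 ∨ 2/3 = 2/3
This gives 2/3 ≠ 1.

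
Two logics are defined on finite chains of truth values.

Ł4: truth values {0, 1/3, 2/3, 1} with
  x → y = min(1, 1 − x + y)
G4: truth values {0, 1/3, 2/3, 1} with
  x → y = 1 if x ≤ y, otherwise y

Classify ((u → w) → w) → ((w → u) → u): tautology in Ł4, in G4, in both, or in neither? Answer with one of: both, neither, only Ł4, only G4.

only Ł4

In Ł4: every assignment gives 1 — tautology.
In G4: at u = 1/3, w = 0 the value is 1/3 — not a tautology.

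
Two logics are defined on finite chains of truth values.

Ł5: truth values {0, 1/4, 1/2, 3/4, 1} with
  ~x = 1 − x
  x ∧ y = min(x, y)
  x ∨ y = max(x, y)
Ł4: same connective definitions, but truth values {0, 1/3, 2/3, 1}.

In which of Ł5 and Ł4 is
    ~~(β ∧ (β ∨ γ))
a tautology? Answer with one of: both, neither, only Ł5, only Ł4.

neither

In Ł5: at β = 0, γ = 0 the value is 0 — not a tautology.
In Ł4: at β = 0, γ = 0 the value is 0 — not a tautology.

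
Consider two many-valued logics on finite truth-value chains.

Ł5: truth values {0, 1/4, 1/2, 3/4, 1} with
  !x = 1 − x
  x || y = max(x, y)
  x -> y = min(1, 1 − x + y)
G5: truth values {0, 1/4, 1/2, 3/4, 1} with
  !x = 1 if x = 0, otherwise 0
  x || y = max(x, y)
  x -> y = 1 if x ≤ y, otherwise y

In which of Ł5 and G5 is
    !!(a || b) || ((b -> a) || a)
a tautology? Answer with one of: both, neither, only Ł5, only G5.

In Ł5: at a = 0, b = 1/4 the value is 3/4 — not a tautology.
In G5: every assignment gives 1 — tautology.

only G5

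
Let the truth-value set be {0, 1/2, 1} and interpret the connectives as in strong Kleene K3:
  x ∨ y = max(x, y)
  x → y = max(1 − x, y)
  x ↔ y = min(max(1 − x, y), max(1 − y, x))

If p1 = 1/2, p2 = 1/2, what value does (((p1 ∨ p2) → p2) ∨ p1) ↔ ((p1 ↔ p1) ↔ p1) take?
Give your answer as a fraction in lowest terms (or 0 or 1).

1/2

p1 ∨ p2 = 1/2 ∨ 1/2 = 1/2
(p1 ∨ p2) → p2 = 1/2 → 1/2 = 1/2
((p1 ∨ p2) → p2) ∨ p1 = 1/2 ∨ 1/2 = 1/2
p1 ↔ p1 = 1/2 ↔ 1/2 = 1/2
(p1 ↔ p1) ↔ p1 = 1/2 ↔ 1/2 = 1/2
(((p1 ∨ p2) → p2) ∨ p1) ↔ ((p1 ↔ p1) ↔ p1) = 1/2 ↔ 1/2 = 1/2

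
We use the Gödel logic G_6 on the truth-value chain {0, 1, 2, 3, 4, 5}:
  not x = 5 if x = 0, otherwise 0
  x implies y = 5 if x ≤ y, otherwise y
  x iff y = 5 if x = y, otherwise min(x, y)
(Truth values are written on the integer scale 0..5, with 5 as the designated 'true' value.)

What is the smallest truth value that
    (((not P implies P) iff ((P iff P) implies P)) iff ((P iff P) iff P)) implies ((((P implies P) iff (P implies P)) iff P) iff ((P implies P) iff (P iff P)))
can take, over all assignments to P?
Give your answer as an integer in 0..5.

1

Take P = 1:
not P = not 1 = 0
not P implies P = 0 implies 1 = 5
P iff P = 1 iff 1 = 5
(P iff P) implies P = 5 implies 1 = 1
(not P implies P) iff ((P iff P) implies P) = 5 iff 1 = 1
P iff P = 1 iff 1 = 5
(P iff P) iff P = 5 iff 1 = 1
((not P implies P) iff ((P iff P) implies P)) iff ((P iff P) iff P) = 1 iff 1 = 5
P implies P = 1 implies 1 = 5
P implies P = 1 implies 1 = 5
(P implies P) iff (P implies P) = 5 iff 5 = 5
((P implies P) iff (P implies P)) iff P = 5 iff 1 = 1
P implies P = 1 implies 1 = 5
P iff P = 1 iff 1 = 5
(P implies P) iff (P iff P) = 5 iff 5 = 5
(((P implies P) iff (P implies P)) iff P) iff ((P implies P) iff (P iff P)) = 1 iff 5 = 1
(((not P implies P) iff ((P iff P) implies P)) iff ((P iff P) iff P)) implies ((((P implies P) iff (P implies P)) iff P) iff ((P implies P) iff (P iff P))) = 5 implies 1 = 1
No assignment yields a value below 1, so this is the minimum.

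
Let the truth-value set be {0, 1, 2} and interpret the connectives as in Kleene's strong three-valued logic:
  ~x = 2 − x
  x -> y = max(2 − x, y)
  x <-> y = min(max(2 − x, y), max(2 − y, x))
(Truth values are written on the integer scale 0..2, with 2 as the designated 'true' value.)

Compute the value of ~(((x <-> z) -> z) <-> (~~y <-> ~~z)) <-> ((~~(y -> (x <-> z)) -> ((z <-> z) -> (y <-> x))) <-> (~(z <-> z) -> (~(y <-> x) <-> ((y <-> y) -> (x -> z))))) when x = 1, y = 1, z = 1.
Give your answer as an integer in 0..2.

x <-> z = 1 <-> 1 = 1
(x <-> z) -> z = 1 -> 1 = 1
~y = ~1 = 1
~~y = ~1 = 1
~z = ~1 = 1
~~z = ~1 = 1
~~y <-> ~~z = 1 <-> 1 = 1
((x <-> z) -> z) <-> (~~y <-> ~~z) = 1 <-> 1 = 1
~(((x <-> z) -> z) <-> (~~y <-> ~~z)) = ~1 = 1
x <-> z = 1 <-> 1 = 1
y -> (x <-> z) = 1 -> 1 = 1
~(y -> (x <-> z)) = ~1 = 1
~~(y -> (x <-> z)) = ~1 = 1
z <-> z = 1 <-> 1 = 1
y <-> x = 1 <-> 1 = 1
(z <-> z) -> (y <-> x) = 1 -> 1 = 1
~~(y -> (x <-> z)) -> ((z <-> z) -> (y <-> x)) = 1 -> 1 = 1
z <-> z = 1 <-> 1 = 1
~(z <-> z) = ~1 = 1
y <-> x = 1 <-> 1 = 1
~(y <-> x) = ~1 = 1
y <-> y = 1 <-> 1 = 1
x -> z = 1 -> 1 = 1
(y <-> y) -> (x -> z) = 1 -> 1 = 1
~(y <-> x) <-> ((y <-> y) -> (x -> z)) = 1 <-> 1 = 1
~(z <-> z) -> (~(y <-> x) <-> ((y <-> y) -> (x -> z))) = 1 -> 1 = 1
(~~(y -> (x <-> z)) -> ((z <-> z) -> (y <-> x))) <-> (~(z <-> z) -> (~(y <-> x) <-> ((y <-> y) -> (x -> z)))) = 1 <-> 1 = 1
~(((x <-> z) -> z) <-> (~~y <-> ~~z)) <-> ((~~(y -> (x <-> z)) -> ((z <-> z) -> (y <-> x))) <-> (~(z <-> z) -> (~(y <-> x) <-> ((y <-> y) -> (x -> z))))) = 1 <-> 1 = 1

1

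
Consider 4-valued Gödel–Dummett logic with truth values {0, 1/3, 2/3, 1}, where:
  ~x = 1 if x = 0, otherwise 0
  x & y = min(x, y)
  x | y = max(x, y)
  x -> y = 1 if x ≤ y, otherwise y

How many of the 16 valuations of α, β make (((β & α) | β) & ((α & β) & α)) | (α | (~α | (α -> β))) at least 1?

α = 0, β = 0 ↦ 1  ≥
α = 0, β = 1/3 ↦ 1  ≥
α = 0, β = 2/3 ↦ 1  ≥
α = 0, β = 1 ↦ 1  ≥
α = 1/3, β = 0 ↦ 1/3  <
α = 1/3, β = 1/3 ↦ 1  ≥
α = 1/3, β = 2/3 ↦ 1  ≥
α = 1/3, β = 1 ↦ 1  ≥
α = 2/3, β = 0 ↦ 2/3  <
α = 2/3, β = 1/3 ↦ 2/3  <
α = 2/3, β = 2/3 ↦ 1  ≥
α = 2/3, β = 1 ↦ 1  ≥
α = 1, β = 0 ↦ 1  ≥
α = 1, β = 1/3 ↦ 1  ≥
α = 1, β = 2/3 ↦ 1  ≥
α = 1, β = 1 ↦ 1  ≥
So 13 of the 16 assignments meet the threshold.

13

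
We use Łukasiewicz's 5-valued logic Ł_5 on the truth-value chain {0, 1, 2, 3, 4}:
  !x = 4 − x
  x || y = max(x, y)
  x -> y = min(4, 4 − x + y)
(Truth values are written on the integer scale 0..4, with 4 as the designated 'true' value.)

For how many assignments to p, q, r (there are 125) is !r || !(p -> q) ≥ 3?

value 4: 29 assignments (counts)
value 3: 30 assignments (counts)
value 2: 28 assignments
value 1: 23 assignments
value 0: 15 assignments
So 59 of the 125 assignments meet the threshold.

59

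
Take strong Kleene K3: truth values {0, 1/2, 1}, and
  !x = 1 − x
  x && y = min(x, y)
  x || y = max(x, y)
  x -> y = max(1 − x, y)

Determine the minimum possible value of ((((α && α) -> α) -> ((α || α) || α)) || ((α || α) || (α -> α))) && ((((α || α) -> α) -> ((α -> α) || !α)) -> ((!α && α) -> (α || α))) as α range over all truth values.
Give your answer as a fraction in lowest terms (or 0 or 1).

Take α = 1/2:
α && α = 1/2 && 1/2 = 1/2
(α && α) -> α = 1/2 -> 1/2 = 1/2
α || α = 1/2 || 1/2 = 1/2
(α || α) || α = 1/2 || 1/2 = 1/2
((α && α) -> α) -> ((α || α) || α) = 1/2 -> 1/2 = 1/2
α || α = 1/2 || 1/2 = 1/2
α -> α = 1/2 -> 1/2 = 1/2
(α || α) || (α -> α) = 1/2 || 1/2 = 1/2
(((α && α) -> α) -> ((α || α) || α)) || ((α || α) || (α -> α)) = 1/2 || 1/2 = 1/2
α || α = 1/2 || 1/2 = 1/2
(α || α) -> α = 1/2 -> 1/2 = 1/2
α -> α = 1/2 -> 1/2 = 1/2
!α = !1/2 = 1/2
(α -> α) || !α = 1/2 || 1/2 = 1/2
((α || α) -> α) -> ((α -> α) || !α) = 1/2 -> 1/2 = 1/2
!α = !1/2 = 1/2
!α && α = 1/2 && 1/2 = 1/2
α || α = 1/2 || 1/2 = 1/2
(!α && α) -> (α || α) = 1/2 -> 1/2 = 1/2
(((α || α) -> α) -> ((α -> α) || !α)) -> ((!α && α) -> (α || α)) = 1/2 -> 1/2 = 1/2
((((α && α) -> α) -> ((α || α) || α)) || ((α || α) || (α -> α))) && ((((α || α) -> α) -> ((α -> α) || !α)) -> ((!α && α) -> (α || α))) = 1/2 && 1/2 = 1/2
No assignment yields a value below 1/2, so this is the minimum.

1/2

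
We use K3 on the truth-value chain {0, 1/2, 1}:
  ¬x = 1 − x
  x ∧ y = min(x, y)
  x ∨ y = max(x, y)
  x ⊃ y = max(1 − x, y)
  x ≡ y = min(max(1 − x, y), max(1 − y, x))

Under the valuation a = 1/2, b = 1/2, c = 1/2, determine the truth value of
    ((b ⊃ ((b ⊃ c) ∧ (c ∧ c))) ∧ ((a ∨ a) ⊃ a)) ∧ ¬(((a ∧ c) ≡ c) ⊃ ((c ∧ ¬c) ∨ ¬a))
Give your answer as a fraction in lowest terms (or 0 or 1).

1/2

b ⊃ c = 1/2 ⊃ 1/2 = 1/2
c ∧ c = 1/2 ∧ 1/2 = 1/2
(b ⊃ c) ∧ (c ∧ c) = 1/2 ∧ 1/2 = 1/2
b ⊃ ((b ⊃ c) ∧ (c ∧ c)) = 1/2 ⊃ 1/2 = 1/2
a ∨ a = 1/2 ∨ 1/2 = 1/2
(a ∨ a) ⊃ a = 1/2 ⊃ 1/2 = 1/2
(b ⊃ ((b ⊃ c) ∧ (c ∧ c))) ∧ ((a ∨ a) ⊃ a) = 1/2 ∧ 1/2 = 1/2
a ∧ c = 1/2 ∧ 1/2 = 1/2
(a ∧ c) ≡ c = 1/2 ≡ 1/2 = 1/2
¬c = ¬1/2 = 1/2
c ∧ ¬c = 1/2 ∧ 1/2 = 1/2
¬a = ¬1/2 = 1/2
(c ∧ ¬c) ∨ ¬a = 1/2 ∨ 1/2 = 1/2
((a ∧ c) ≡ c) ⊃ ((c ∧ ¬c) ∨ ¬a) = 1/2 ⊃ 1/2 = 1/2
¬(((a ∧ c) ≡ c) ⊃ ((c ∧ ¬c) ∨ ¬a)) = ¬1/2 = 1/2
((b ⊃ ((b ⊃ c) ∧ (c ∧ c))) ∧ ((a ∨ a) ⊃ a)) ∧ ¬(((a ∧ c) ≡ c) ⊃ ((c ∧ ¬c) ∨ ¬a)) = 1/2 ∧ 1/2 = 1/2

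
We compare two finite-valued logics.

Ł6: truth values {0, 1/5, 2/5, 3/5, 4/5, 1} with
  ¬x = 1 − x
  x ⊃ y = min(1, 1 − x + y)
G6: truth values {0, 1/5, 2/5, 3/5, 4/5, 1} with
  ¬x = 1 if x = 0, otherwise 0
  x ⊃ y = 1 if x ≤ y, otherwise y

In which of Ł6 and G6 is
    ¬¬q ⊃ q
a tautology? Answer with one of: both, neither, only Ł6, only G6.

only Ł6

In Ł6: every assignment gives 1 — tautology.
In G6: at q = 1/5 the value is 1/5 — not a tautology.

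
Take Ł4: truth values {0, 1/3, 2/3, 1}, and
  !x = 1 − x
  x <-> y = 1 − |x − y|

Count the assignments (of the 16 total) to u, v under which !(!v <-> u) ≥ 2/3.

6

u = 0, v = 0 ↦ 1  ≥
u = 0, v = 1/3 ↦ 2/3  ≥
u = 0, v = 2/3 ↦ 1/3  <
u = 0, v = 1 ↦ 0  <
u = 1/3, v = 0 ↦ 2/3  ≥
u = 1/3, v = 1/3 ↦ 1/3  <
u = 1/3, v = 2/3 ↦ 0  <
u = 1/3, v = 1 ↦ 1/3  <
u = 2/3, v = 0 ↦ 1/3  <
u = 2/3, v = 1/3 ↦ 0  <
u = 2/3, v = 2/3 ↦ 1/3  <
u = 2/3, v = 1 ↦ 2/3  ≥
u = 1, v = 0 ↦ 0  <
u = 1, v = 1/3 ↦ 1/3  <
u = 1, v = 2/3 ↦ 2/3  ≥
u = 1, v = 1 ↦ 1  ≥
So 6 of the 16 assignments meet the threshold.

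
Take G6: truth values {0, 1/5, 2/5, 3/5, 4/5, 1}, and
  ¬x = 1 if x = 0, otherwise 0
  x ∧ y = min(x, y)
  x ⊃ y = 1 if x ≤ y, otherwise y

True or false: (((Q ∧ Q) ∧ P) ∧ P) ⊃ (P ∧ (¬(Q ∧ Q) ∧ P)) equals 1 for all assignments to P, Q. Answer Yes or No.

Counterexample: take P = 1/5, Q = 1/5.
Q ∧ Q = 1/5 ∧ 1/5 = 1/5
(Q ∧ Q) ∧ P = 1/5 ∧ 1/5 = 1/5
((Q ∧ Q) ∧ P) ∧ P = 1/5 ∧ 1/5 = 1/5
Q ∧ Q = 1/5 ∧ 1/5 = 1/5
¬(Q ∧ Q) = ¬1/5 = 0
¬(Q ∧ Q) ∧ P = 0 ∧ 1/5 = 0
P ∧ (¬(Q ∧ Q) ∧ P) = 1/5 ∧ 0 = 0
(((Q ∧ Q) ∧ P) ∧ P) ⊃ (P ∧ (¬(Q ∧ Q) ∧ P)) = 1/5 ⊃ 0 = 0
This gives 0 ≠ 1.

No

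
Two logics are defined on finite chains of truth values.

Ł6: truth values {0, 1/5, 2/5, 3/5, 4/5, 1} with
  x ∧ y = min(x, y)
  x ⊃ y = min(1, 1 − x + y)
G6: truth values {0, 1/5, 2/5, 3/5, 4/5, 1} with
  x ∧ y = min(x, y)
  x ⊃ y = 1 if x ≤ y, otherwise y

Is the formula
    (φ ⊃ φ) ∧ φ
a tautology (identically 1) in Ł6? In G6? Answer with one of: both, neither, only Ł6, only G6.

neither

In Ł6: at φ = 0 the value is 0 — not a tautology.
In G6: at φ = 0 the value is 0 — not a tautology.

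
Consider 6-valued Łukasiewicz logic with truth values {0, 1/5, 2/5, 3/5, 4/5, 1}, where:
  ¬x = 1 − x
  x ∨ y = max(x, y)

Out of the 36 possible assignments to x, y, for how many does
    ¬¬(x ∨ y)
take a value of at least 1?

value 1: 11 assignments (counts)
value 4/5: 9 assignments
value 3/5: 7 assignments
value 2/5: 5 assignments
value 1/5: 3 assignments
value 0: 1 assignment
So 11 of the 36 assignments meet the threshold.

11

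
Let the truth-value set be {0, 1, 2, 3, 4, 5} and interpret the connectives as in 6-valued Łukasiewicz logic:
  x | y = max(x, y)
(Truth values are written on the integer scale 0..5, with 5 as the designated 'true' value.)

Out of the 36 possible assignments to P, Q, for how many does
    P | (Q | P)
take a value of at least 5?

11

value 5: 11 assignments (counts)
value 4: 9 assignments
value 3: 7 assignments
value 2: 5 assignments
value 1: 3 assignments
value 0: 1 assignment
So 11 of the 36 assignments meet the threshold.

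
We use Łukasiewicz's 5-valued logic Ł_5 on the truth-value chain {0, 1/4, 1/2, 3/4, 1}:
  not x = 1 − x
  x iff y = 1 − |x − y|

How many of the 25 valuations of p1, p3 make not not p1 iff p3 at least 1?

5

value 1: 5 assignments (counts)
value 3/4: 8 assignments
value 1/2: 6 assignments
value 1/4: 4 assignments
value 0: 2 assignments
So 5 of the 25 assignments meet the threshold.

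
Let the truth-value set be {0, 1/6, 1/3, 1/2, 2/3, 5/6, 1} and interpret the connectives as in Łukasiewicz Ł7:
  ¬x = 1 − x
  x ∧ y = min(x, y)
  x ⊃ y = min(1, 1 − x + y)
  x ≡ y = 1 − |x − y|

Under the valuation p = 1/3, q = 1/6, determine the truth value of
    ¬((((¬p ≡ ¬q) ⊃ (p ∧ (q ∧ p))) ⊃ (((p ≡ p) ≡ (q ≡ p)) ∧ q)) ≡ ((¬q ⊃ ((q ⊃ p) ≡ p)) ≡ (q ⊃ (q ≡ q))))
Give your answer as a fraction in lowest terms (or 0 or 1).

1/3

¬p = ¬1/3 = 2/3
¬q = ¬1/6 = 5/6
¬p ≡ ¬q = 2/3 ≡ 5/6 = 5/6
q ∧ p = 1/6 ∧ 1/3 = 1/6
p ∧ (q ∧ p) = 1/3 ∧ 1/6 = 1/6
(¬p ≡ ¬q) ⊃ (p ∧ (q ∧ p)) = 5/6 ⊃ 1/6 = 1/3
p ≡ p = 1/3 ≡ 1/3 = 1
q ≡ p = 1/6 ≡ 1/3 = 5/6
(p ≡ p) ≡ (q ≡ p) = 1 ≡ 5/6 = 5/6
((p ≡ p) ≡ (q ≡ p)) ∧ q = 5/6 ∧ 1/6 = 1/6
((¬p ≡ ¬q) ⊃ (p ∧ (q ∧ p))) ⊃ (((p ≡ p) ≡ (q ≡ p)) ∧ q) = 1/3 ⊃ 1/6 = 5/6
¬q = ¬1/6 = 5/6
q ⊃ p = 1/6 ⊃ 1/3 = 1
(q ⊃ p) ≡ p = 1 ≡ 1/3 = 1/3
¬q ⊃ ((q ⊃ p) ≡ p) = 5/6 ⊃ 1/3 = 1/2
q ≡ q = 1/6 ≡ 1/6 = 1
q ⊃ (q ≡ q) = 1/6 ⊃ 1 = 1
(¬q ⊃ ((q ⊃ p) ≡ p)) ≡ (q ⊃ (q ≡ q)) = 1/2 ≡ 1 = 1/2
(((¬p ≡ ¬q) ⊃ (p ∧ (q ∧ p))) ⊃ (((p ≡ p) ≡ (q ≡ p)) ∧ q)) ≡ ((¬q ⊃ ((q ⊃ p) ≡ p)) ≡ (q ⊃ (q ≡ q))) = 5/6 ≡ 1/2 = 2/3
¬((((¬p ≡ ¬q) ⊃ (p ∧ (q ∧ p))) ⊃ (((p ≡ p) ≡ (q ≡ p)) ∧ q)) ≡ ((¬q ⊃ ((q ⊃ p) ≡ p)) ≡ (q ⊃ (q ≡ q)))) = ¬2/3 = 1/3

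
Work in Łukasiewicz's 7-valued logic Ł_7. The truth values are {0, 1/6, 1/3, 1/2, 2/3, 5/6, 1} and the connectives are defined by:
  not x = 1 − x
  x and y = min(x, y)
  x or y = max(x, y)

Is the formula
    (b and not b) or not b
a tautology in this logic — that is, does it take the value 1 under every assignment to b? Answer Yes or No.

Counterexample: take b = 1/6.
not b = not 1/6 = 5/6
b and not b = 1/6 and 5/6 = 1/6
not b = not 1/6 = 5/6
(b and not b) or not b = 1/6 or 5/6 = 5/6
This gives 5/6 ≠ 1.

No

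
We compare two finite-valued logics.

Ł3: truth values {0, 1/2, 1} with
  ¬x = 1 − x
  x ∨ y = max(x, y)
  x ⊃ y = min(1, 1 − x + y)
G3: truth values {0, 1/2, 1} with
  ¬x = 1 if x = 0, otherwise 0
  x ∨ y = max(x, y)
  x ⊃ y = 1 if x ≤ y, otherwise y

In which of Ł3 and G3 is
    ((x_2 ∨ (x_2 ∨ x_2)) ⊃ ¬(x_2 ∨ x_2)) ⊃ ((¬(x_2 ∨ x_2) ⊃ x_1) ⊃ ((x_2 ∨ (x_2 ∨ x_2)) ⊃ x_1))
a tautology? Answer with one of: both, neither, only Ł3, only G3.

In Ł3: every assignment gives 1 — tautology.
In G3: every assignment gives 1 — tautology.

both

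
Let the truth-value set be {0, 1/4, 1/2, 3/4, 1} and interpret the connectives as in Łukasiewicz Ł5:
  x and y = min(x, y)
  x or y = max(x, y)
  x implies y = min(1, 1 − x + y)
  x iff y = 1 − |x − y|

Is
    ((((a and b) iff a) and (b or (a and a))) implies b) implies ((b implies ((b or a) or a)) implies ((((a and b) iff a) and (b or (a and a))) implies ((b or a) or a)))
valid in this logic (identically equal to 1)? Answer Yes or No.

At a = 1/4, b = 1, for instance:
a and b = 1/4 and 1 = 1/4
(a and b) iff a = 1/4 iff 1/4 = 1
a and a = 1/4 and 1/4 = 1/4
b or (a and a) = 1 or 1/4 = 1
((a and b) iff a) and (b or (a and a)) = 1 and 1 = 1
(((a and b) iff a) and (b or (a and a))) implies b = 1 implies 1 = 1
b or a = 1 or 1/4 = 1
(b or a) or a = 1 or 1/4 = 1
b implies ((b or a) or a) = 1 implies 1 = 1
(((a and b) iff a) and (b or (a and a))) implies ((b or a) or a) = 1 implies 1 = 1
(b implies ((b or a) or a)) implies ((((a and b) iff a) and (b or (a and a))) implies ((b or a) or a)) = 1 implies 1 = 1
((((a and b) iff a) and (b or (a and a))) implies b) implies ((b implies ((b or a) or a)) implies ((((a and b) iff a) and (b or (a and a))) implies ((b or a) or a))) = 1 implies 1 = 1
and checking the remaining 24 assignments likewise gives ≥ 1 in every case.

Yes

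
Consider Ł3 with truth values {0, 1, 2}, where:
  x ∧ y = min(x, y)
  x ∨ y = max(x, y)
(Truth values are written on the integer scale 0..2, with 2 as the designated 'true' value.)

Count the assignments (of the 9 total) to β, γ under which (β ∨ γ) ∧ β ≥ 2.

3

β = 0, γ = 0 ↦ 0  <
β = 0, γ = 1 ↦ 0  <
β = 0, γ = 2 ↦ 0  <
β = 1, γ = 0 ↦ 1  <
β = 1, γ = 1 ↦ 1  <
β = 1, γ = 2 ↦ 1  <
β = 2, γ = 0 ↦ 2  ≥
β = 2, γ = 1 ↦ 2  ≥
β = 2, γ = 2 ↦ 2  ≥
So 3 of the 9 assignments meet the threshold.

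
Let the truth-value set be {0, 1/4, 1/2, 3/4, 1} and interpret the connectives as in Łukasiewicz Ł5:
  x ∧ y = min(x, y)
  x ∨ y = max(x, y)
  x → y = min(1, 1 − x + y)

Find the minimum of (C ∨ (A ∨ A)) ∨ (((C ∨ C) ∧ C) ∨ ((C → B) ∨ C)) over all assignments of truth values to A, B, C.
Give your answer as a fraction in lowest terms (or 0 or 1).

1/2

Take A = 0, B = 0, C = 1/2:
A ∨ A = 0 ∨ 0 = 0
C ∨ (A ∨ A) = 1/2 ∨ 0 = 1/2
C ∨ C = 1/2 ∨ 1/2 = 1/2
(C ∨ C) ∧ C = 1/2 ∧ 1/2 = 1/2
C → B = 1/2 → 0 = 1/2
(C → B) ∨ C = 1/2 ∨ 1/2 = 1/2
((C ∨ C) ∧ C) ∨ ((C → B) ∨ C) = 1/2 ∨ 1/2 = 1/2
(C ∨ (A ∨ A)) ∨ (((C ∨ C) ∧ C) ∨ ((C → B) ∨ C)) = 1/2 ∨ 1/2 = 1/2
No assignment yields a value below 1/2, so this is the minimum.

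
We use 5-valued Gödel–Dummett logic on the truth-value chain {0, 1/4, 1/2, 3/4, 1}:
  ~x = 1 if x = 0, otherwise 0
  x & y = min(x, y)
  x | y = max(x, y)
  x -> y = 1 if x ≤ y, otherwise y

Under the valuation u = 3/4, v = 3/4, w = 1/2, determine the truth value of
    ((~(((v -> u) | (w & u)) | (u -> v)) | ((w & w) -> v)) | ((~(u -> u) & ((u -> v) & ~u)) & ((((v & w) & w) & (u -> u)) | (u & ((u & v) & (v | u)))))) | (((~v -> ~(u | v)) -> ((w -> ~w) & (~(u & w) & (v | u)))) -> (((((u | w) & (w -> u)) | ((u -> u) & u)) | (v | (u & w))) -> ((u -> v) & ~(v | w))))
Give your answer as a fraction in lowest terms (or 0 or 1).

1

v -> u = 3/4 -> 3/4 = 1
w & u = 1/2 & 3/4 = 1/2
(v -> u) | (w & u) = 1 | 1/2 = 1
u -> v = 3/4 -> 3/4 = 1
((v -> u) | (w & u)) | (u -> v) = 1 | 1 = 1
~(((v -> u) | (w & u)) | (u -> v)) = ~1 = 0
w & w = 1/2 & 1/2 = 1/2
(w & w) -> v = 1/2 -> 3/4 = 1
~(((v -> u) | (w & u)) | (u -> v)) | ((w & w) -> v) = 0 | 1 = 1
u -> u = 3/4 -> 3/4 = 1
~(u -> u) = ~1 = 0
u -> v = 3/4 -> 3/4 = 1
~u = ~3/4 = 0
(u -> v) & ~u = 1 & 0 = 0
~(u -> u) & ((u -> v) & ~u) = 0 & 0 = 0
v & w = 3/4 & 1/2 = 1/2
(v & w) & w = 1/2 & 1/2 = 1/2
u -> u = 3/4 -> 3/4 = 1
((v & w) & w) & (u -> u) = 1/2 & 1 = 1/2
u & v = 3/4 & 3/4 = 3/4
v | u = 3/4 | 3/4 = 3/4
(u & v) & (v | u) = 3/4 & 3/4 = 3/4
u & ((u & v) & (v | u)) = 3/4 & 3/4 = 3/4
(((v & w) & w) & (u -> u)) | (u & ((u & v) & (v | u))) = 1/2 | 3/4 = 3/4
(~(u -> u) & ((u -> v) & ~u)) & ((((v & w) & w) & (u -> u)) | (u & ((u & v) & (v | u)))) = 0 & 3/4 = 0
(~(((v -> u) | (w & u)) | (u -> v)) | ((w & w) -> v)) | ((~(u -> u) & ((u -> v) & ~u)) & ((((v & w) & w) & (u -> u)) | (u & ((u & v) & (v | u))))) = 1 | 0 = 1
~v = ~3/4 = 0
u | v = 3/4 | 3/4 = 3/4
~(u | v) = ~3/4 = 0
~v -> ~(u | v) = 0 -> 0 = 1
~w = ~1/2 = 0
w -> ~w = 1/2 -> 0 = 0
u & w = 3/4 & 1/2 = 1/2
~(u & w) = ~1/2 = 0
v | u = 3/4 | 3/4 = 3/4
~(u & w) & (v | u) = 0 & 3/4 = 0
(w -> ~w) & (~(u & w) & (v | u)) = 0 & 0 = 0
(~v -> ~(u | v)) -> ((w -> ~w) & (~(u & w) & (v | u))) = 1 -> 0 = 0
u | w = 3/4 | 1/2 = 3/4
w -> u = 1/2 -> 3/4 = 1
(u | w) & (w -> u) = 3/4 & 1 = 3/4
u -> u = 3/4 -> 3/4 = 1
(u -> u) & u = 1 & 3/4 = 3/4
((u | w) & (w -> u)) | ((u -> u) & u) = 3/4 | 3/4 = 3/4
u & w = 3/4 & 1/2 = 1/2
v | (u & w) = 3/4 | 1/2 = 3/4
(((u | w) & (w -> u)) | ((u -> u) & u)) | (v | (u & w)) = 3/4 | 3/4 = 3/4
u -> v = 3/4 -> 3/4 = 1
v | w = 3/4 | 1/2 = 3/4
~(v | w) = ~3/4 = 0
(u -> v) & ~(v | w) = 1 & 0 = 0
((((u | w) & (w -> u)) | ((u -> u) & u)) | (v | (u & w))) -> ((u -> v) & ~(v | w)) = 3/4 -> 0 = 0
((~v -> ~(u | v)) -> ((w -> ~w) & (~(u & w) & (v | u)))) -> (((((u | w) & (w -> u)) | ((u -> u) & u)) | (v | (u & w))) -> ((u -> v) & ~(v | w))) = 0 -> 0 = 1
((~(((v -> u) | (w & u)) | (u -> v)) | ((w & w) -> v)) | ((~(u -> u) & ((u -> v) & ~u)) & ((((v & w) & w) & (u -> u)) | (u & ((u & v) & (v | u)))))) | (((~v -> ~(u | v)) -> ((w -> ~w) & (~(u & w) & (v | u)))) -> (((((u | w) & (w -> u)) | ((u -> u) & u)) | (v | (u & w))) -> ((u -> v) & ~(v | w)))) = 1 | 1 = 1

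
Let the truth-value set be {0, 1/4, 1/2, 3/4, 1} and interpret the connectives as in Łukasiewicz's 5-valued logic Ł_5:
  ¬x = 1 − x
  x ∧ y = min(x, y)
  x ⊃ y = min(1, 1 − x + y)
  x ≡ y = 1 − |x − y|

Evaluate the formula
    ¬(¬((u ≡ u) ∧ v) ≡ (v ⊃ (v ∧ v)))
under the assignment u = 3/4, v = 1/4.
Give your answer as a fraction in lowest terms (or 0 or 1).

u ≡ u = 3/4 ≡ 3/4 = 1
(u ≡ u) ∧ v = 1 ∧ 1/4 = 1/4
¬((u ≡ u) ∧ v) = ¬1/4 = 3/4
v ∧ v = 1/4 ∧ 1/4 = 1/4
v ⊃ (v ∧ v) = 1/4 ⊃ 1/4 = 1
¬((u ≡ u) ∧ v) ≡ (v ⊃ (v ∧ v)) = 3/4 ≡ 1 = 3/4
¬(¬((u ≡ u) ∧ v) ≡ (v ⊃ (v ∧ v))) = ¬3/4 = 1/4

1/4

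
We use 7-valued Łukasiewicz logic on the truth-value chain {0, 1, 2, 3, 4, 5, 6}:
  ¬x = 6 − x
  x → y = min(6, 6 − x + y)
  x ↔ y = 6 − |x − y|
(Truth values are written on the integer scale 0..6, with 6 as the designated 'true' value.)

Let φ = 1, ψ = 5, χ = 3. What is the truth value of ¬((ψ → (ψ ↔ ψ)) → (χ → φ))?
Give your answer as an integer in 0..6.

ψ ↔ ψ = 5 ↔ 5 = 6
ψ → (ψ ↔ ψ) = 5 → 6 = 6
χ → φ = 3 → 1 = 4
(ψ → (ψ ↔ ψ)) → (χ → φ) = 6 → 4 = 4
¬((ψ → (ψ ↔ ψ)) → (χ → φ)) = ¬4 = 2

2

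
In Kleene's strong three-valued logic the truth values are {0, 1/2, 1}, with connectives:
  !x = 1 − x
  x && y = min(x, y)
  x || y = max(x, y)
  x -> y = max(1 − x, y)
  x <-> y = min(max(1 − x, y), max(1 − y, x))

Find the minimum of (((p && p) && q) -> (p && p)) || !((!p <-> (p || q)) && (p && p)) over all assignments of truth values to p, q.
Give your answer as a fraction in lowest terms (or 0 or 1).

Take p = 1/2, q = 1/2:
p && p = 1/2 && 1/2 = 1/2
(p && p) && q = 1/2 && 1/2 = 1/2
p && p = 1/2 && 1/2 = 1/2
((p && p) && q) -> (p && p) = 1/2 -> 1/2 = 1/2
!p = !1/2 = 1/2
p || q = 1/2 || 1/2 = 1/2
!p <-> (p || q) = 1/2 <-> 1/2 = 1/2
p && p = 1/2 && 1/2 = 1/2
(!p <-> (p || q)) && (p && p) = 1/2 && 1/2 = 1/2
!((!p <-> (p || q)) && (p && p)) = !1/2 = 1/2
(((p && p) && q) -> (p && p)) || !((!p <-> (p || q)) && (p && p)) = 1/2 || 1/2 = 1/2
No assignment yields a value below 1/2, so this is the minimum.

1/2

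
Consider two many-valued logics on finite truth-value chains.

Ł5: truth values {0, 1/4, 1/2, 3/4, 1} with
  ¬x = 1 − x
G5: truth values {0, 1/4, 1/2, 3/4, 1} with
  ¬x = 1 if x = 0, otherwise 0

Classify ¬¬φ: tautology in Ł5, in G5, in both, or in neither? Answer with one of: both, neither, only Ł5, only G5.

neither

In Ł5: at φ = 0 the value is 0 — not a tautology.
In G5: at φ = 0 the value is 0 — not a tautology.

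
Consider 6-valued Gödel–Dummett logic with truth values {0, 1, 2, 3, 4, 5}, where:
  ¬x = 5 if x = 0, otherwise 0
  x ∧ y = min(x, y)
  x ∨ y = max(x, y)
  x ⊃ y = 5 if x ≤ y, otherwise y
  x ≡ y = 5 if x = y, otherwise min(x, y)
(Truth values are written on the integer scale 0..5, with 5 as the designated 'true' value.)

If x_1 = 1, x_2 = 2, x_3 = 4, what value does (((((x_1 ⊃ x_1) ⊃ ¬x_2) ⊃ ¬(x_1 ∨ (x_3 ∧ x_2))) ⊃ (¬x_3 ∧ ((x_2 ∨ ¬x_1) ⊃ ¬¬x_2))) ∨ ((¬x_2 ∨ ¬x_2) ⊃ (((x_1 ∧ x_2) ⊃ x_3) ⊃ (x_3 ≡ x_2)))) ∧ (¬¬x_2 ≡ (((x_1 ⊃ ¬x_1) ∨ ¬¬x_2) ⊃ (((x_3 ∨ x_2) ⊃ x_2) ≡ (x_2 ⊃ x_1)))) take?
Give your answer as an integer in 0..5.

x_1 ⊃ x_1 = 1 ⊃ 1 = 5
¬x_2 = ¬2 = 0
(x_1 ⊃ x_1) ⊃ ¬x_2 = 5 ⊃ 0 = 0
x_3 ∧ x_2 = 4 ∧ 2 = 2
x_1 ∨ (x_3 ∧ x_2) = 1 ∨ 2 = 2
¬(x_1 ∨ (x_3 ∧ x_2)) = ¬2 = 0
((x_1 ⊃ x_1) ⊃ ¬x_2) ⊃ ¬(x_1 ∨ (x_3 ∧ x_2)) = 0 ⊃ 0 = 5
¬x_3 = ¬4 = 0
¬x_1 = ¬1 = 0
x_2 ∨ ¬x_1 = 2 ∨ 0 = 2
¬x_2 = ¬2 = 0
¬¬x_2 = ¬0 = 5
(x_2 ∨ ¬x_1) ⊃ ¬¬x_2 = 2 ⊃ 5 = 5
¬x_3 ∧ ((x_2 ∨ ¬x_1) ⊃ ¬¬x_2) = 0 ∧ 5 = 0
(((x_1 ⊃ x_1) ⊃ ¬x_2) ⊃ ¬(x_1 ∨ (x_3 ∧ x_2))) ⊃ (¬x_3 ∧ ((x_2 ∨ ¬x_1) ⊃ ¬¬x_2)) = 5 ⊃ 0 = 0
¬x_2 = ¬2 = 0
¬x_2 = ¬2 = 0
¬x_2 ∨ ¬x_2 = 0 ∨ 0 = 0
x_1 ∧ x_2 = 1 ∧ 2 = 1
(x_1 ∧ x_2) ⊃ x_3 = 1 ⊃ 4 = 5
x_3 ≡ x_2 = 4 ≡ 2 = 2
((x_1 ∧ x_2) ⊃ x_3) ⊃ (x_3 ≡ x_2) = 5 ⊃ 2 = 2
(¬x_2 ∨ ¬x_2) ⊃ (((x_1 ∧ x_2) ⊃ x_3) ⊃ (x_3 ≡ x_2)) = 0 ⊃ 2 = 5
((((x_1 ⊃ x_1) ⊃ ¬x_2) ⊃ ¬(x_1 ∨ (x_3 ∧ x_2))) ⊃ (¬x_3 ∧ ((x_2 ∨ ¬x_1) ⊃ ¬¬x_2))) ∨ ((¬x_2 ∨ ¬x_2) ⊃ (((x_1 ∧ x_2) ⊃ x_3) ⊃ (x_3 ≡ x_2))) = 0 ∨ 5 = 5
¬x_2 = ¬2 = 0
¬¬x_2 = ¬0 = 5
¬x_1 = ¬1 = 0
x_1 ⊃ ¬x_1 = 1 ⊃ 0 = 0
¬x_2 = ¬2 = 0
¬¬x_2 = ¬0 = 5
(x_1 ⊃ ¬x_1) ∨ ¬¬x_2 = 0 ∨ 5 = 5
x_3 ∨ x_2 = 4 ∨ 2 = 4
(x_3 ∨ x_2) ⊃ x_2 = 4 ⊃ 2 = 2
x_2 ⊃ x_1 = 2 ⊃ 1 = 1
((x_3 ∨ x_2) ⊃ x_2) ≡ (x_2 ⊃ x_1) = 2 ≡ 1 = 1
((x_1 ⊃ ¬x_1) ∨ ¬¬x_2) ⊃ (((x_3 ∨ x_2) ⊃ x_2) ≡ (x_2 ⊃ x_1)) = 5 ⊃ 1 = 1
¬¬x_2 ≡ (((x_1 ⊃ ¬x_1) ∨ ¬¬x_2) ⊃ (((x_3 ∨ x_2) ⊃ x_2) ≡ (x_2 ⊃ x_1))) = 5 ≡ 1 = 1
(((((x_1 ⊃ x_1) ⊃ ¬x_2) ⊃ ¬(x_1 ∨ (x_3 ∧ x_2))) ⊃ (¬x_3 ∧ ((x_2 ∨ ¬x_1) ⊃ ¬¬x_2))) ∨ ((¬x_2 ∨ ¬x_2) ⊃ (((x_1 ∧ x_2) ⊃ x_3) ⊃ (x_3 ≡ x_2)))) ∧ (¬¬x_2 ≡ (((x_1 ⊃ ¬x_1) ∨ ¬¬x_2) ⊃ (((x_3 ∨ x_2) ⊃ x_2) ≡ (x_2 ⊃ x_1)))) = 5 ∧ 1 = 1

1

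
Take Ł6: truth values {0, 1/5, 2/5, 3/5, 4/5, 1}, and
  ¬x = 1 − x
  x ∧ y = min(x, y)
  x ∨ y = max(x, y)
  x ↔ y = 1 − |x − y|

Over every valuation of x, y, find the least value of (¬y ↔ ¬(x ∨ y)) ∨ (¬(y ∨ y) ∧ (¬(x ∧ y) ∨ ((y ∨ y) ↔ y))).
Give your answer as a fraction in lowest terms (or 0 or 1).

3/5

Take x = 4/5, y = 2/5:
¬y = ¬2/5 = 3/5
x ∨ y = 4/5 ∨ 2/5 = 4/5
¬(x ∨ y) = ¬4/5 = 1/5
¬y ↔ ¬(x ∨ y) = 3/5 ↔ 1/5 = 3/5
y ∨ y = 2/5 ∨ 2/5 = 2/5
¬(y ∨ y) = ¬2/5 = 3/5
x ∧ y = 4/5 ∧ 2/5 = 2/5
¬(x ∧ y) = ¬2/5 = 3/5
y ∨ y = 2/5 ∨ 2/5 = 2/5
(y ∨ y) ↔ y = 2/5 ↔ 2/5 = 1
¬(x ∧ y) ∨ ((y ∨ y) ↔ y) = 3/5 ∨ 1 = 1
¬(y ∨ y) ∧ (¬(x ∧ y) ∨ ((y ∨ y) ↔ y)) = 3/5 ∧ 1 = 3/5
(¬y ↔ ¬(x ∨ y)) ∨ (¬(y ∨ y) ∧ (¬(x ∧ y) ∨ ((y ∨ y) ↔ y))) = 3/5 ∨ 3/5 = 3/5
No assignment yields a value below 3/5, so this is the minimum.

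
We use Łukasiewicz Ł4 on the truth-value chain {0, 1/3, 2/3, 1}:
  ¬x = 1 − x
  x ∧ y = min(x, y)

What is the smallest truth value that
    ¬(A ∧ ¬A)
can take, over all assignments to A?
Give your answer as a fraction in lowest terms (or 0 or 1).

Take A = 1/3:
¬A = ¬1/3 = 2/3
A ∧ ¬A = 1/3 ∧ 2/3 = 1/3
¬(A ∧ ¬A) = ¬1/3 = 2/3
No assignment yields a value below 2/3, so this is the minimum.

2/3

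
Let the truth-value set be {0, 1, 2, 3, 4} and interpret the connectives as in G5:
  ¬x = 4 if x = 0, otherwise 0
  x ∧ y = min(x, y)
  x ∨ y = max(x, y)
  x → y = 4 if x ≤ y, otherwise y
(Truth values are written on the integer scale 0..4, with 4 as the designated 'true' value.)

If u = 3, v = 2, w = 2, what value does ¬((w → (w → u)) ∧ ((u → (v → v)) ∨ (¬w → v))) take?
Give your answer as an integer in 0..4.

w → u = 2 → 3 = 4
w → (w → u) = 2 → 4 = 4
v → v = 2 → 2 = 4
u → (v → v) = 3 → 4 = 4
¬w = ¬2 = 0
¬w → v = 0 → 2 = 4
(u → (v → v)) ∨ (¬w → v) = 4 ∨ 4 = 4
(w → (w → u)) ∧ ((u → (v → v)) ∨ (¬w → v)) = 4 ∧ 4 = 4
¬((w → (w → u)) ∧ ((u → (v → v)) ∨ (¬w → v))) = ¬4 = 0

0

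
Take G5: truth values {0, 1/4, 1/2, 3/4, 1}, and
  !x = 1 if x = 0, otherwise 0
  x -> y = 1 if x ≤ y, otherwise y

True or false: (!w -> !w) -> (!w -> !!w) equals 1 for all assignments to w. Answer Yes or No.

No

Counterexample: take w = 0.
!w = !0 = 1
!w = !0 = 1
!w -> !w = 1 -> 1 = 1
!w = !0 = 1
!w = !0 = 1
!!w = !1 = 0
!w -> !!w = 1 -> 0 = 0
(!w -> !w) -> (!w -> !!w) = 1 -> 0 = 0
This gives 0 ≠ 1.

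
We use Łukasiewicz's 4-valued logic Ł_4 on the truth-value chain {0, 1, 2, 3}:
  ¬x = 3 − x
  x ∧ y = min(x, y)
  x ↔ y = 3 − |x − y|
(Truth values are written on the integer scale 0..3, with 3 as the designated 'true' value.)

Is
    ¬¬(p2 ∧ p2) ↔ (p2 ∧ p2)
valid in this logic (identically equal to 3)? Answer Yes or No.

Yes

p2 = 0 ↦ 3
p2 = 1 ↦ 3
p2 = 2 ↦ 3
p2 = 3 ↦ 3
Every assignment gives a value ≥ 3.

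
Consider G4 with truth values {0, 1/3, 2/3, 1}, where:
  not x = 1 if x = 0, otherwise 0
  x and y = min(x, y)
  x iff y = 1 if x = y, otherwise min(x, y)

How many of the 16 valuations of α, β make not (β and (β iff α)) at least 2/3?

7

α = 0, β = 0 ↦ 1  ≥
α = 0, β = 1/3 ↦ 1  ≥
α = 0, β = 2/3 ↦ 1  ≥
α = 0, β = 1 ↦ 1  ≥
α = 1/3, β = 0 ↦ 1  ≥
α = 1/3, β = 1/3 ↦ 0  <
α = 1/3, β = 2/3 ↦ 0  <
α = 1/3, β = 1 ↦ 0  <
α = 2/3, β = 0 ↦ 1  ≥
α = 2/3, β = 1/3 ↦ 0  <
α = 2/3, β = 2/3 ↦ 0  <
α = 2/3, β = 1 ↦ 0  <
α = 1, β = 0 ↦ 1  ≥
α = 1, β = 1/3 ↦ 0  <
α = 1, β = 2/3 ↦ 0  <
α = 1, β = 1 ↦ 0  <
So 7 of the 16 assignments meet the threshold.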